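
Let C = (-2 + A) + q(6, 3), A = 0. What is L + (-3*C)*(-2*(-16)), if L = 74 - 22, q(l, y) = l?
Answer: -332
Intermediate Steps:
L = 52
C = 4 (C = (-2 + 0) + 6 = -2 + 6 = 4)
L + (-3*C)*(-2*(-16)) = 52 + (-3*4)*(-2*(-16)) = 52 - 12*32 = 52 - 384 = -332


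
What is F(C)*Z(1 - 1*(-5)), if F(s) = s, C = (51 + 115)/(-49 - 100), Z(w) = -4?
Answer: 664/149 ≈ 4.4564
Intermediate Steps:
C = -166/149 (C = 166/(-149) = 166*(-1/149) = -166/149 ≈ -1.1141)
F(C)*Z(1 - 1*(-5)) = -166/149*(-4) = 664/149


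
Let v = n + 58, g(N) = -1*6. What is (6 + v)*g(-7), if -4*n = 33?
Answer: -669/2 ≈ -334.50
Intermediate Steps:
n = -33/4 (n = -¼*33 = -33/4 ≈ -8.2500)
g(N) = -6
v = 199/4 (v = -33/4 + 58 = 199/4 ≈ 49.750)
(6 + v)*g(-7) = (6 + 199/4)*(-6) = (223/4)*(-6) = -669/2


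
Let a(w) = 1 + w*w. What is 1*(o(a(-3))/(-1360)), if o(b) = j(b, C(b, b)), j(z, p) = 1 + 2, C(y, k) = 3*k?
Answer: -3/1360 ≈ -0.0022059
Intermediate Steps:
a(w) = 1 + w**2
j(z, p) = 3
o(b) = 3
1*(o(a(-3))/(-1360)) = 1*(3/(-1360)) = 1*(3*(-1/1360)) = 1*(-3/1360) = -3/1360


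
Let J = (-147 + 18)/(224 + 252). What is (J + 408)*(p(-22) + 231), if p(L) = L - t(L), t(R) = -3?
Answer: 10286187/119 ≈ 86439.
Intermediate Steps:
J = -129/476 ≈ -0.27101
p(L) = 3 + L (p(L) = L - 1*(-3) = L + 3 = 3 + L)
(J + 408)*(p(-22) + 231) = (-129/476 + 408)*((3 - 22) + 231) = 194079*(-19 + 231)/476 = (194079/476)*212 = 10286187/119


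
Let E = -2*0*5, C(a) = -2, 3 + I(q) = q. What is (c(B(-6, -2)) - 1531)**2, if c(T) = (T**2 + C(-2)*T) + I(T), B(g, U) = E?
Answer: 2353156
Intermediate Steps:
I(q) = -3 + q
E = 0 (E = 0*5 = 0)
B(g, U) = 0
c(T) = -3 + T**2 - T (c(T) = (T**2 - 2*T) + (-3 + T) = -3 + T**2 - T)
(c(B(-6, -2)) - 1531)**2 = ((-3 + 0**2 - 1*0) - 1531)**2 = ((-3 + 0 + 0) - 1531)**2 = (-3 - 1531)**2 = (-1534)**2 = 2353156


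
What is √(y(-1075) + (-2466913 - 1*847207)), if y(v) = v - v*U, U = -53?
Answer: I*√3372170 ≈ 1836.3*I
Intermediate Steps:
y(v) = 54*v (y(v) = v - v*(-53) = v - (-53)*v = v + 53*v = 54*v)
√(y(-1075) + (-2466913 - 1*847207)) = √(54*(-1075) + (-2466913 - 1*847207)) = √(-58050 + (-2466913 - 847207)) = √(-58050 - 3314120) = √(-3372170) = I*√3372170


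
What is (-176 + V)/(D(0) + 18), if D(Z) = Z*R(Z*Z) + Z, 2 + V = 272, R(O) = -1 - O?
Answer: 47/9 ≈ 5.2222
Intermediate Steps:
V = 270 (V = -2 + 272 = 270)
D(Z) = Z + Z*(-1 - Z²) (D(Z) = Z*(-1 - Z*Z) + Z = Z*(-1 - Z²) + Z = Z + Z*(-1 - Z²))
(-176 + V)/(D(0) + 18) = (-176 + 270)/(-1*0³ + 18) = 94/(-1*0 + 18) = 94/(0 + 18) = 94/18 = 94*(1/18) = 47/9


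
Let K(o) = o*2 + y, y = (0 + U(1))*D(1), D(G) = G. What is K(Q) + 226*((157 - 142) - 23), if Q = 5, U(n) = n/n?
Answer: -1797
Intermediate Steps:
U(n) = 1
y = 1 (y = (0 + 1)*1 = 1*1 = 1)
K(o) = 1 + 2*o (K(o) = o*2 + 1 = 2*o + 1 = 1 + 2*o)
K(Q) + 226*((157 - 142) - 23) = (1 + 2*5) + 226*((157 - 142) - 23) = (1 + 10) + 226*(15 - 23) = 11 + 226*(-8) = 11 - 1808 = -1797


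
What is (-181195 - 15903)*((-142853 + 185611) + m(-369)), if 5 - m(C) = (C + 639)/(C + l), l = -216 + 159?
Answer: -598432495364/71 ≈ -8.4286e+9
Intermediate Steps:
l = -57
m(C) = 5 - (639 + C)/(-57 + C) (m(C) = 5 - (C + 639)/(C - 57) = 5 - (639 + C)/(-57 + C))
(-181195 - 15903)*((-142853 + 185611) + m(-369)) = (-181195 - 15903)*((-142853 + 185611) + 4*(-231 - 369)/(-57 - 369)) = -197098*(42758 + 4*(-600)/(-426)) = -197098*(42758 + 4*(-1/426)*(-600)) = -197098*(42758 + 400/71) = -197098*3036218/71 = -598432495364/71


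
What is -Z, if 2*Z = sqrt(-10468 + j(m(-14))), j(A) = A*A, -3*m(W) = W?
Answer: -4*I*sqrt(1469)/3 ≈ -51.103*I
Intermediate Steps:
m(W) = -W/3
j(A) = A**2
Z = 4*I*sqrt(1469)/3 (Z = sqrt(-10468 + (-1/3*(-14))**2)/2 = sqrt(-10468 + (14/3)**2)/2 = sqrt(-10468 + 196/9)/2 = sqrt(-94016/9)/2 = (8*I*sqrt(1469)/3)/2 = 4*I*sqrt(1469)/3 ≈ 51.103*I)
-Z = -4*I*sqrt(1469)/3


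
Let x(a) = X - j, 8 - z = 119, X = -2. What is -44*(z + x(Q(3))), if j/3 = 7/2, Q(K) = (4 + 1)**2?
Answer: 5434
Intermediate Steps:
Q(K) = 25 (Q(K) = 5**2 = 25)
z = -111 (z = 8 - 1*119 = 8 - 119 = -111)
j = 21/2 (j = 3*(7/2) = 21/2 ≈ 10.500)
x(a) = -25/2 (x(a) = -2 - 1*21/2 = -2 - 21/2 = -25/2)
-44*(z + x(Q(3))) = -44*(-111 - 25/2) = -44*(-247/2) = 5434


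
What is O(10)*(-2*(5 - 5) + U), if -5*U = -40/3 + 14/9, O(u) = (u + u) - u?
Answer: 212/9 ≈ 23.556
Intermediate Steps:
O(u) = u (O(u) = 2*u - u = u)
U = 106/45 (U = -(-40/3 + 14/9)/5 = -⅕*(-106/9) = 106/45 ≈ 2.3556)
O(10)*(-2*(5 - 5) + U) = 10*(-2*(5 - 5) + 106/45) = 10*(-2*0 + 106/45) = 10*(0 + 106/45) = 10*(106/45) = 212/9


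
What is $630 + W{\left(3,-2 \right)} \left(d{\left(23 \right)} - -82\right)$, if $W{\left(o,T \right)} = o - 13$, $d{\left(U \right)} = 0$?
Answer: $-190$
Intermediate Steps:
$W{\left(o,T \right)} = -13 + o$
$630 + W{\left(3,-2 \right)} \left(d{\left(23 \right)} - -82\right) = 630 + \left(-13 + 3\right) \left(0 - -82\right) = 630 - 10 \left(0 + 82\right) = 630 - 820 = -190$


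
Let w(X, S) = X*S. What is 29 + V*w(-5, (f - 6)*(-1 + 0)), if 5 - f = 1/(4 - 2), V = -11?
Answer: 223/2 ≈ 111.50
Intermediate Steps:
f = 9/2 (f = 5 - 1/(4 - 2) = 5 - 1/2 = 5 - 1*½ = 5 - ½ = 9/2 ≈ 4.5000)
w(X, S) = S*X
29 + V*w(-5, (f - 6)*(-1 + 0)) = 29 - 11*(9/2 - 6)*(-1 + 0)*(-5) = 29 - 11*(-3/2*(-1))*(-5) = 29 - 33*(-5)/2 = 29 - 11*(-15/2) = 29 + 165/2 = 223/2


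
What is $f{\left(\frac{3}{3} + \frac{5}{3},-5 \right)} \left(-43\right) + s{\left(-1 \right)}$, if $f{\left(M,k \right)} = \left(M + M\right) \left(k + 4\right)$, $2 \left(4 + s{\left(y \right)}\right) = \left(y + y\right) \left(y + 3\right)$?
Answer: $\frac{670}{3} \approx 223.33$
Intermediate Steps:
$s{\left(y \right)} = -4 + y \left(3 + y\right)$ ($s{\left(y \right)} = -4 + \frac{\left(y + y\right) \left(y + 3\right)}{2} = -4 + \frac{2 y \left(3 + y\right)}{2} = -4 + y \left(3 + y\right)$)
$f{\left(M,k \right)} = 2 M \left(4 + k\right)$
$f{\left(\frac{3}{3} + \frac{5}{3},-5 \right)} \left(-43\right) + s{\left(-1 \right)} = 2 \left(\frac{3}{3} + \frac{5}{3}\right) \left(4 - 5\right) \left(-43\right) + \left(-4 + \left(-1\right)^{2} + 3 \left(-1\right)\right) = 2 \left(3 \cdot \frac{1}{3} + 5 \cdot \frac{1}{3}\right) \left(-1\right) \left(-43\right) - 6 = 2 \left(1 + \frac{5}{3}\right) \left(-1\right) \left(-43\right) - 6 = 2 \cdot \frac{8}{3} \left(-1\right) \left(-43\right) - 6 = \left(- \frac{16}{3}\right) \left(-43\right) - 6 = \frac{688}{3} - 6 = \frac{670}{3}$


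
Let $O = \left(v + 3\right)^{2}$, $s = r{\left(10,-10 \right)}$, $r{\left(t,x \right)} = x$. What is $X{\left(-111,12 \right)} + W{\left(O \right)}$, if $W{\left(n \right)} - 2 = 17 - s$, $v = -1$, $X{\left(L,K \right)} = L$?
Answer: $-82$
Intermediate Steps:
$s = -10$
$O = 4$ ($O = \left(-1 + 3\right)^{2} = 2^{2} = 4$)
$W{\left(n \right)} = 29$ ($W{\left(n \right)} = 2 + \left(17 - -10\right) = 2 + \left(17 + 10\right) = 2 + 27 = 29$)
$X{\left(-111,12 \right)} + W{\left(O \right)} = -111 + 29 = -82$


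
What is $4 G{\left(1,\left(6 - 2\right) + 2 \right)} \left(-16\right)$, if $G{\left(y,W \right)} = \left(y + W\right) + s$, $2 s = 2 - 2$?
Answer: $-448$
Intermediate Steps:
$s = 0$ ($s = \frac{2 - 2}{2} = \frac{1}{2} \cdot 0 = 0$)
$G{\left(y,W \right)} = W + y$ ($G{\left(y,W \right)} = \left(y + W\right) + 0 = \left(W + y\right) + 0 = W + y$)
$4 G{\left(1,\left(6 - 2\right) + 2 \right)} \left(-16\right) = 4 \left(\left(\left(6 - 2\right) + 2\right) + 1\right) \left(-16\right) = 4 \left(\left(4 + 2\right) + 1\right) \left(-16\right) = 4 \left(6 + 1\right) \left(-16\right) = 4 \cdot 7 \left(-16\right) = 28 \left(-16\right) = -448$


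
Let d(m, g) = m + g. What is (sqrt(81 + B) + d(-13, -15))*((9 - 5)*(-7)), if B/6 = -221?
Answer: 784 - 28*I*sqrt(1245) ≈ 784.0 - 987.97*I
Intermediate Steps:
B = -1326 (B = 6*(-221) = -1326)
d(m, g) = g + m
(sqrt(81 + B) + d(-13, -15))*((9 - 5)*(-7)) = (sqrt(81 - 1326) + (-15 - 13))*((9 - 5)*(-7)) = (sqrt(-1245) - 28)*(4*(-7)) = (I*sqrt(1245) - 28)*(-28) = (-28 + I*sqrt(1245))*(-28) = 784 - 28*I*sqrt(1245)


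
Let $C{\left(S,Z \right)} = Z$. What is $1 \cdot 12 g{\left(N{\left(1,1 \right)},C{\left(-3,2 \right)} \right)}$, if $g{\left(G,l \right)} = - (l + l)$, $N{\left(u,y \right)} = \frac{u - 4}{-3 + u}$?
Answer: $-48$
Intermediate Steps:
$N{\left(u,y \right)} = \frac{-4 + u}{-3 + u}$
$g{\left(G,l \right)} = - 2 l$
$1 \cdot 12 g{\left(N{\left(1,1 \right)},C{\left(-3,2 \right)} \right)} = 1 \cdot 12 \left(\left(-2\right) 2\right) = 12 \left(-4\right) = -48$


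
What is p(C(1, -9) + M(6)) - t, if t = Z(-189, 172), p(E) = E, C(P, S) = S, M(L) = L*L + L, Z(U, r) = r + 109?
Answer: -248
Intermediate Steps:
Z(U, r) = 109 + r
M(L) = L + L**2 (M(L) = L**2 + L = L + L**2)
t = 281 (t = 109 + 172 = 281)
p(C(1, -9) + M(6)) - t = (-9 + 6*(1 + 6)) - 1*281 = (-9 + 6*7) - 281 = (-9 + 42) - 281 = 33 - 281 = -248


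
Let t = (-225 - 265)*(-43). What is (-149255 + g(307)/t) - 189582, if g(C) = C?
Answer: -7139295283/21070 ≈ -3.3884e+5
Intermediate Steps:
t = 21070 (t = -490*(-43) = 21070)
(-149255 + g(307)/t) - 189582 = (-149255 + 307/21070) - 189582 = -3144802543/21070 - 189582 = -7139295283/21070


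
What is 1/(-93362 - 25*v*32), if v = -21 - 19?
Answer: -1/61362 ≈ -1.6297e-5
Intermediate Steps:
v = -40
1/(-93362 - 25*v*32) = 1/(-93362 - 25*(-40)*32) = 1/(-93362 + 1000*32) = 1/(-93362 + 32000) = 1/(-61362) = -1/61362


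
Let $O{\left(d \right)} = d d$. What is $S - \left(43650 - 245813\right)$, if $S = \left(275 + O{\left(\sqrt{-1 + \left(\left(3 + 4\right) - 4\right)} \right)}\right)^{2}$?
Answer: $278892$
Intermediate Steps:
$O{\left(d \right)} = d^{2}$
$S = 76729$ ($S = \left(275 + \left(\sqrt{-1 + \left(\left(3 + 4\right) - 4\right)}\right)^{2}\right)^{2} = \left(275 + \left(\sqrt{-1 + \left(7 - 4\right)}\right)^{2}\right)^{2} = \left(275 + \left(\sqrt{-1 + 3}\right)^{2}\right)^{2} = \left(275 + \left(\sqrt{2}\right)^{2}\right)^{2} = \left(275 + 2\right)^{2} = 277^{2} = 76729$)
$S - \left(43650 - 245813\right) = 76729 - \left(43650 - 245813\right) = 76729 - -202163 = 76729 + 202163 = 278892$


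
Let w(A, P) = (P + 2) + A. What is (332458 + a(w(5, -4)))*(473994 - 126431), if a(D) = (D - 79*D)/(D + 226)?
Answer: 26460891536824/229 ≈ 1.1555e+11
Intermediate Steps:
w(A, P) = 2 + A + P (w(A, P) = (2 + P) + A = 2 + A + P)
a(D) = -78*D/(226 + D) (a(D) = (-78*D)/(226 + D) = -78*D/(226 + D))
(332458 + a(w(5, -4)))*(473994 - 126431) = (332458 - 78*(2 + 5 - 4)/(226 + (2 + 5 - 4)))*(473994 - 126431) = (332458 - 78*3/(226 + 3))*347563 = (332458 - 78*3/229)*347563 = (332458 - 78*3*1/229)*347563 = (332458 - 234/229)*347563 = (76132648/229)*347563 = 26460891536824/229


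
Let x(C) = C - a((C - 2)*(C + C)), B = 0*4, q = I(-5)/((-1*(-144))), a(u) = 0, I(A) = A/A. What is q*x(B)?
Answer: 0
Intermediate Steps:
I(A) = 1
q = 1/144 (q = 1/(-1*(-144)) = 1/144 ≈ 0.0069444)
B = 0
x(C) = C (x(C) = C - 1*0 = C + 0 = C)
q*x(B) = (1/144)*0 = 0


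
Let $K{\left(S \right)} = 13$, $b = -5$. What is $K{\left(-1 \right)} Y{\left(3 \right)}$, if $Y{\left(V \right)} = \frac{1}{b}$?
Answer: $- \frac{13}{5} \approx -2.6$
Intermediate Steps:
$Y{\left(V \right)} = - \frac{1}{5}$ ($Y{\left(V \right)} = \frac{1}{-5} = - \frac{1}{5}$)
$K{\left(-1 \right)} Y{\left(3 \right)} = 13 \left(- \frac{1}{5}\right) = - \frac{13}{5}$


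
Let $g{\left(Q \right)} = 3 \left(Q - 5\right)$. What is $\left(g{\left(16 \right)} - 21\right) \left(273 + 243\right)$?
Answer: $6192$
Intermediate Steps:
$g{\left(Q \right)} = -15 + 3 Q$ ($g{\left(Q \right)} = 3 \left(-5 + Q\right) = -15 + 3 Q$)
$\left(g{\left(16 \right)} - 21\right) \left(273 + 243\right) = \left(\left(-15 + 3 \cdot 16\right) - 21\right) \left(273 + 243\right) = \left(\left(-15 + 48\right) - 21\right) 516 = \left(33 - 21\right) 516 = 12 \cdot 516 = 6192$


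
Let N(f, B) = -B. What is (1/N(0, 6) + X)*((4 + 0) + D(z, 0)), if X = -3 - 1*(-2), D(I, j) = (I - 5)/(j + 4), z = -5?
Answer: -7/4 ≈ -1.7500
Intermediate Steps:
D(I, j) = (-5 + I)/(4 + j)
X = -1 (X = -3 + 2 = -1)
(1/N(0, 6) + X)*((4 + 0) + D(z, 0)) = (1/(-1*6) - 1)*((4 + 0) + (-5 - 5)/(4 + 0)) = (1/(-6) - 1)*(4 - 10/4) = (-⅙ - 1)*(4 + (¼)*(-10)) = -7*(4 - 5/2)/6 = -7/6*3/2 = -7/4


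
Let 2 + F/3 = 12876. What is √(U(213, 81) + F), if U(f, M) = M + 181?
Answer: 2*√9721 ≈ 197.19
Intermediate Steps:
F = 38622 (F = -6 + 3*12876 = -6 + 38628 = 38622)
U(f, M) = 181 + M
√(U(213, 81) + F) = √((181 + 81) + 38622) = √(262 + 38622) = √38884 = 2*√9721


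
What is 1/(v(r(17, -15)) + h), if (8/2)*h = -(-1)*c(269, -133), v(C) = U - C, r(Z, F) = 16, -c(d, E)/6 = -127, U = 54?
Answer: 2/457 ≈ 0.0043764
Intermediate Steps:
c(d, E) = 762 (c(d, E) = -6*(-127) = 762)
v(C) = 54 - C
h = 381/2 (h = (-(-1)*762)/4 = (-1*(-762))/4 = (1/4)*762 = 381/2 ≈ 190.50)
1/(v(r(17, -15)) + h) = 1/((54 - 1*16) + 381/2) = 1/((54 - 16) + 381/2) = 1/(38 + 381/2) = 1/(457/2) = 2/457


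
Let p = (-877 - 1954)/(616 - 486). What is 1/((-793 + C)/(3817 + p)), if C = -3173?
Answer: -493379/515580 ≈ -0.95694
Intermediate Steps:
p = -2831/130 ≈ -21.777
1/((-793 + C)/(3817 + p)) = 1/((-793 - 3173)/(3817 - 2831/130)) = 1/(-3966/493379/130) = 1/(-3966*130/493379) = 1/(-515580/493379) = -493379/515580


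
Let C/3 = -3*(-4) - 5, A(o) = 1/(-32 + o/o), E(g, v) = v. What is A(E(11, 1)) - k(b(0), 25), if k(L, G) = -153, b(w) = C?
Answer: 4742/31 ≈ 152.97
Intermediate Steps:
A(o) = -1/31 (A(o) = 1/(-32 + 1) = 1/(-31) = -1/31)
C = 21 (C = 3*(-3*(-4) - 5) = 3*(12 - 5) = 3*7 = 21)
b(w) = 21
A(E(11, 1)) - k(b(0), 25) = -1/31 - 1*(-153) = -1/31 + 153 = 4742/31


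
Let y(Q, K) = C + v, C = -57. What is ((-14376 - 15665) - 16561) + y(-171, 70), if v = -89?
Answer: -46748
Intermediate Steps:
y(Q, K) = -146 (y(Q, K) = -57 - 89 = -146)
((-14376 - 15665) - 16561) + y(-171, 70) = ((-14376 - 15665) - 16561) - 146 = (-30041 - 16561) - 146 = -46602 - 146 = -46748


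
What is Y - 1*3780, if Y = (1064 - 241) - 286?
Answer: -3243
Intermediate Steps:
Y = 537 (Y = 823 - 286 = 537)
Y - 1*3780 = 537 - 1*3780 = 537 - 3780 = -3243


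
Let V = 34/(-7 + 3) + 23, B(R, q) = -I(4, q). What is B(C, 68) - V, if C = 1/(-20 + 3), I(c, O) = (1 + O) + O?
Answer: -303/2 ≈ -151.50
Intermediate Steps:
I(c, O) = 1 + 2*O
C = -1/17 (C = 1/(-17) = -1/17 ≈ -0.058824)
B(R, q) = -1 - 2*q (B(R, q) = -(1 + 2*q) = -1 - 2*q)
V = 29/2 (V = 34/(-4) + 23 = 34*(-¼) + 23 = -17/2 + 23 = 29/2 ≈ 14.500)
B(C, 68) - V = (-1 - 2*68) - 1*29/2 = (-1 - 136) - 29/2 = -137 - 29/2 = -303/2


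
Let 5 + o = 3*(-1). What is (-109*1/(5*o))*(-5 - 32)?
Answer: -4033/40 ≈ -100.82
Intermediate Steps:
o = -8 (o = -5 + 3*(-1) = -5 - 3 = -8)
(-109*1/(5*o))*(-5 - 32) = (-109/(5*(-8)))*(-5 - 32) = -109/(-40)*(-37) = -109*(-1/40)*(-37) = (109/40)*(-37) = -4033/40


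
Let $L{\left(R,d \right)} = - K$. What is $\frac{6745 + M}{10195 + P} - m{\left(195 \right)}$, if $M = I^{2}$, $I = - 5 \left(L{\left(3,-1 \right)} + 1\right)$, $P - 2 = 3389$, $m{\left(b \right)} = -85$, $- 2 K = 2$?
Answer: $\frac{1161655}{13586} \approx 85.504$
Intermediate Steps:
$K = -1$ ($K = \left(- \frac{1}{2}\right) 2 = -1$)
$L{\left(R,d \right)} = 1$ ($L{\left(R,d \right)} = \left(-1\right) \left(-1\right) = 1$)
$P = 3391$ ($P = 2 + 3389 = 3391$)
$I = -10$ ($I = - 5 \left(1 + 1\right) = \left(-5\right) 2 = -10$)
$M = 100$ ($M = \left(-10\right)^{2} = 100$)
$\frac{6745 + M}{10195 + P} - m{\left(195 \right)} = \frac{6745 + 100}{10195 + 3391} - -85 = \frac{6845}{13586} + 85 = \frac{1161655}{13586}$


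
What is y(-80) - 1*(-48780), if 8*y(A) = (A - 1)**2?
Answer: 396801/8 ≈ 49600.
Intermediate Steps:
y(A) = (-1 + A)**2/8 (y(A) = (A - 1)**2/8 = (-1 + A)**2/8)
y(-80) - 1*(-48780) = (-1 - 80)**2/8 - 1*(-48780) = (1/8)*(-81)**2 + 48780 = (1/8)*6561 + 48780 = 6561/8 + 48780 = 396801/8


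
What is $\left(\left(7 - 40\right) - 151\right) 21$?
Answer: $-3864$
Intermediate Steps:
$\left(\left(7 - 40\right) - 151\right) 21 = \left(-33 - 151\right) 21 = \left(-184\right) 21 = -3864$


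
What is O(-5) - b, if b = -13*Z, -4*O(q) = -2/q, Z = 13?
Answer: 1689/10 ≈ 168.90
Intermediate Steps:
O(q) = 1/(2*q) (O(q) = -(-1)/(2*q) = 1/(2*q))
b = -169 (b = -13*13 = -169)
O(-5) - b = (1/2)/(-5) - 1*(-169) = (1/2)*(-1/5) + 169 = -1/10 + 169 = 1689/10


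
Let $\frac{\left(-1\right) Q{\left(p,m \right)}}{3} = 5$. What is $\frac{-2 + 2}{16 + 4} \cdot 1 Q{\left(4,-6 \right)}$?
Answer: $0$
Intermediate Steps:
$Q{\left(p,m \right)} = -15$ ($Q{\left(p,m \right)} = \left(-3\right) 5 = -15$)
$\frac{-2 + 2}{16 + 4} \cdot 1 Q{\left(4,-6 \right)} = \frac{-2 + 2}{16 + 4} \cdot 1 \left(-15\right) = \frac{0}{20} \cdot 1 \left(-15\right) = 0 \cdot \frac{1}{20} \cdot 1 \left(-15\right) = 0 \cdot 1 \left(-15\right) = 0 \left(-15\right) = 0$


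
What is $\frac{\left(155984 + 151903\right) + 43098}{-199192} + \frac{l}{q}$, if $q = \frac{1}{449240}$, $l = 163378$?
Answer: $\frac{14619882630011255}{199192} \approx 7.3396 \cdot 10^{10}$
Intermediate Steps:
$q = \frac{1}{449240} \approx 2.226 \cdot 10^{-6}$
$\frac{\left(155984 + 151903\right) + 43098}{-199192} + \frac{l}{q} = \frac{\left(155984 + 151903\right) + 43098}{-199192} + 163378 \frac{1}{\frac{1}{449240}} = \left(307887 + 43098\right) \left(- \frac{1}{199192}\right) + 163378 \cdot 449240 = 350985 \left(- \frac{1}{199192}\right) + 73395932720 = - \frac{350985}{199192} + 73395932720 = \frac{14619882630011255}{199192}$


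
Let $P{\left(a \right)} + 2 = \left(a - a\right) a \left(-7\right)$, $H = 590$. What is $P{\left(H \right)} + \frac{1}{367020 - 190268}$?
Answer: $- \frac{353503}{176752} \approx -2.0$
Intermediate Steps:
$P{\left(a \right)} = -2$ ($P{\left(a \right)} = -2 + \left(a - a\right) a \left(-7\right) = -2 + 0 a \left(-7\right) = -2 + 0 \left(-7\right) = -2 + 0 = -2$)
$P{\left(H \right)} + \frac{1}{367020 - 190268} = -2 + \frac{1}{367020 - 190268} = -2 + \frac{1}{176752} = - \frac{353503}{176752}$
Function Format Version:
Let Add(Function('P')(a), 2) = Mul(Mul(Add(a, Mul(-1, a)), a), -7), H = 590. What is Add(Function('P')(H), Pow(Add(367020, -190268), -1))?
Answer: Rational(-353503, 176752) ≈ -2.0000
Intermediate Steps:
Function('P')(a) = -2 (Function('P')(a) = Add(-2, Mul(Mul(Add(a, Mul(-1, a)), a), -7)) = Add(-2, Mul(Mul(0, a), -7)) = Add(-2, Mul(0, -7)) = Add(-2, 0) = -2)
Add(Function('P')(H), Pow(Add(367020, -190268), -1)) = Add(-2, Pow(Add(367020, -190268), -1)) = Add(-2, Pow(176752, -1)) = Add(-2, Rational(1, 176752)) = Rational(-353503, 176752)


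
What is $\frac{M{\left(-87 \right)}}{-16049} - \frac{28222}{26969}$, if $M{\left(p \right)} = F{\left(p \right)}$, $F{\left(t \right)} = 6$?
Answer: $- \frac{453096692}{432825481} \approx -1.0468$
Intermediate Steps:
$M{\left(p \right)} = 6$
$\frac{M{\left(-87 \right)}}{-16049} - \frac{28222}{26969} = \frac{6}{-16049} - \frac{28222}{26969} = 6 \left(- \frac{1}{16049}\right) - \frac{28222}{26969} = - \frac{6}{16049} - \frac{28222}{26969} = - \frac{453096692}{432825481}$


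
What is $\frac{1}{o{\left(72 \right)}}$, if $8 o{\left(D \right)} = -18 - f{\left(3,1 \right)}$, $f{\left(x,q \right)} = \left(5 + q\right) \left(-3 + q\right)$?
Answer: $- \frac{4}{3} \approx -1.3333$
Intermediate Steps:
$f{\left(x,q \right)} = \left(-3 + q\right) \left(5 + q\right)$
$o{\left(D \right)} = - \frac{3}{4}$ ($o{\left(D \right)} = \frac{-18 - \left(-15 + 1^{2} + 2 \cdot 1\right)}{8} = \frac{-18 - \left(-15 + 1 + 2\right)}{8} = \frac{-18 - -12}{8} = \frac{-18 + 12}{8} = \frac{1}{8} \left(-6\right) = - \frac{3}{4}$)
$\frac{1}{o{\left(72 \right)}} = \frac{1}{- \frac{3}{4}} = - \frac{4}{3}$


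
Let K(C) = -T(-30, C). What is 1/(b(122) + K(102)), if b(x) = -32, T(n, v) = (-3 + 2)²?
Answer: -1/33 ≈ -0.030303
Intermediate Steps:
T(n, v) = 1 (T(n, v) = (-1)² = 1)
K(C) = -1 (K(C) = -1*1 = -1)
1/(b(122) + K(102)) = 1/(-32 - 1) = 1/(-33) = -1/33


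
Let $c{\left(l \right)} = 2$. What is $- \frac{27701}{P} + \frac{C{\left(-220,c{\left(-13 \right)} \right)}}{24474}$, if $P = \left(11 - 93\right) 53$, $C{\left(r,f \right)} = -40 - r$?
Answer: $\frac{113122759}{17727334} \approx 6.3813$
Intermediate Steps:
$P = -4346$ ($P = \left(-82\right) 53 = -4346$)
$- \frac{27701}{P} + \frac{C{\left(-220,c{\left(-13 \right)} \right)}}{24474} = - \frac{27701}{-4346} + \frac{-40 - -220}{24474} = \left(-27701\right) \left(- \frac{1}{4346}\right) + \left(-40 + 220\right) \frac{1}{24474} = \frac{27701}{4346} + 180 \cdot \frac{1}{24474} = \frac{27701}{4346} + \frac{30}{4079} = \frac{113122759}{17727334}$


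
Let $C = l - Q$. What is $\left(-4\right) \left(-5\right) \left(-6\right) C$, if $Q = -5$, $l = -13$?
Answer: $960$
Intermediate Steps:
$C = -8$ ($C = -13 - -5 = -13 + 5 = -8$)
$\left(-4\right) \left(-5\right) \left(-6\right) C = \left(-4\right) \left(-5\right) \left(-6\right) \left(-8\right) = 20 \left(-6\right) \left(-8\right) = \left(-120\right) \left(-8\right) = 960$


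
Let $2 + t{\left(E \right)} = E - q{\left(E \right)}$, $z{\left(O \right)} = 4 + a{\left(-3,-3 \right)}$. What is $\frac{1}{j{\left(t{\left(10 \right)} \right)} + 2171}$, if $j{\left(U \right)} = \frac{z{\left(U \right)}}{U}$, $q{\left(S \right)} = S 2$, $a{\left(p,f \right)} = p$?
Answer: $\frac{12}{26051} \approx 0.00046063$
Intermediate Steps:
$q{\left(S \right)} = 2 S$
$z{\left(O \right)} = 1$ ($z{\left(O \right)} = 4 - 3 = 1$)
$t{\left(E \right)} = -2 - E$ ($t{\left(E \right)} = -2 + \left(E - 2 E\right) = -2 - E$)
$j{\left(U \right)} = \frac{1}{U}$ ($j{\left(U \right)} = 1 \frac{1}{U} = \frac{1}{U}$)
$\frac{1}{j{\left(t{\left(10 \right)} \right)} + 2171} = \frac{1}{\frac{1}{-2 - 10} + 2171} = \frac{1}{\frac{1}{-12} + 2171} = \frac{1}{- \frac{1}{12} + 2171} = \frac{1}{\frac{26051}{12}} = \frac{12}{26051}$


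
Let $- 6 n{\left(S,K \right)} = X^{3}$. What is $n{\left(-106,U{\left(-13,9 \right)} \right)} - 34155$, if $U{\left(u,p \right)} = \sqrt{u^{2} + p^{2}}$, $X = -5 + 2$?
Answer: $- \frac{68301}{2} \approx -34151.0$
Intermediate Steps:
$X = -3$
$U{\left(u,p \right)} = \sqrt{p^{2} + u^{2}}$
$n{\left(S,K \right)} = \frac{9}{2}$ ($n{\left(S,K \right)} = - \frac{\left(-3\right)^{3}}{6} = \left(- \frac{1}{6}\right) \left(-27\right) = \frac{9}{2}$)
$n{\left(-106,U{\left(-13,9 \right)} \right)} - 34155 = \frac{9}{2} - 34155 = - \frac{68301}{2}$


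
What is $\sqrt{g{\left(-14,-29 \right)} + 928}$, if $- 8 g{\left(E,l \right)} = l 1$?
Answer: $\frac{\sqrt{14906}}{4} \approx 30.523$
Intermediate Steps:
$g{\left(E,l \right)} = - \frac{l}{8}$ ($g{\left(E,l \right)} = - \frac{l 1}{8} = - \frac{l}{8}$)
$\sqrt{g{\left(-14,-29 \right)} + 928} = \sqrt{\left(- \frac{1}{8}\right) \left(-29\right) + 928} = \sqrt{\frac{29}{8} + 928} = \sqrt{\frac{7453}{8}} = \frac{\sqrt{14906}}{4}$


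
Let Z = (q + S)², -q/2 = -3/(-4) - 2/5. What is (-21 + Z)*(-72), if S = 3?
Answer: 28278/25 ≈ 1131.1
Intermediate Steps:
q = -7/10 (q = -2*(-3/(-4) - 2/5) = -2*(-3*(-¼) - 2*⅕) = -2*(¾ - ⅖) = -2*7/20 = -7/10 ≈ -0.70000)
Z = 529/100 (Z = (-7/10 + 3)² = (23/10)² = 529/100 ≈ 5.2900)
(-21 + Z)*(-72) = (-21 + 529/100)*(-72) = -1571/100*(-72) = 28278/25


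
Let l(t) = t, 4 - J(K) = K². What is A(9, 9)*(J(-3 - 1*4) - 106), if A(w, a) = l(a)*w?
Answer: -12231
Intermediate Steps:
J(K) = 4 - K²
A(w, a) = a*w
A(9, 9)*(J(-3 - 1*4) - 106) = (9*9)*((4 - (-3 - 1*4)²) - 106) = 81*((4 - (-3 - 4)²) - 106) = 81*((4 - 1*(-7)²) - 106) = 81*((4 - 1*49) - 106) = 81*((4 - 49) - 106) = 81*(-45 - 106) = 81*(-151) = -12231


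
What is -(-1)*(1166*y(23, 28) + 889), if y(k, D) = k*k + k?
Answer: 644521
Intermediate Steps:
y(k, D) = k + k**2 (y(k, D) = k**2 + k = k + k**2)
-(-1)*(1166*y(23, 28) + 889) = -(-1)*(1166*(23*(1 + 23)) + 889) = -(-1)*(1166*(23*24) + 889) = -(-1)*(1166*552 + 889) = -(-1)*(643632 + 889) = -(-1)*644521 = -1*(-644521) = 644521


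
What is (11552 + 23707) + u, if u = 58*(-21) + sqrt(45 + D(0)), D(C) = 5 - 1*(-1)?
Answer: 34041 + sqrt(51) ≈ 34048.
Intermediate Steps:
D(C) = 6 (D(C) = 5 + 1 = 6)
u = -1218 + sqrt(51) (u = 58*(-21) + sqrt(45 + 6) = -1218 + sqrt(51) ≈ -1210.9)
(11552 + 23707) + u = (11552 + 23707) + (-1218 + sqrt(51)) = 35259 + (-1218 + sqrt(51)) = 34041 + sqrt(51)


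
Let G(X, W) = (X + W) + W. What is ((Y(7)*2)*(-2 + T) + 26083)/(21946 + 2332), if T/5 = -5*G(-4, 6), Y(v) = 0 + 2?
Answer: 25275/24278 ≈ 1.0411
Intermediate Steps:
Y(v) = 2
G(X, W) = X + 2*W (G(X, W) = (W + X) + W = X + 2*W)
T = -200 (T = 5*(-5*(-4 + 2*6)) = 5*(-5*(-4 + 12)) = 5*(-5*8) = 5*(-40) = -200)
((Y(7)*2)*(-2 + T) + 26083)/(21946 + 2332) = ((2*2)*(-2 - 200) + 26083)/(21946 + 2332) = (4*(-202) + 26083)/24278 = (-808 + 26083)*(1/24278) = 25275*(1/24278) = 25275/24278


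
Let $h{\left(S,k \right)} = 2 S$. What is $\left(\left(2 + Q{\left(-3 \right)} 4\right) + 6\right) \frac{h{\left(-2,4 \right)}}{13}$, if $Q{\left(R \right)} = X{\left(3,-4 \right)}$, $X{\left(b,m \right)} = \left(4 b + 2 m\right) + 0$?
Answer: $- \frac{96}{13} \approx -7.3846$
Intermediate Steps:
$X{\left(b,m \right)} = 2 m + 4 b$ ($X{\left(b,m \right)} = \left(2 m + 4 b\right) + 0 = 2 m + 4 b$)
$Q{\left(R \right)} = 4$ ($Q{\left(R \right)} = 2 \left(-4\right) + 4 \cdot 3 = -8 + 12 = 4$)
$\left(\left(2 + Q{\left(-3 \right)} 4\right) + 6\right) \frac{h{\left(-2,4 \right)}}{13} = \left(\left(2 + 4 \cdot 4\right) + 6\right) \frac{2 \left(-2\right)}{13} = \left(\left(2 + 16\right) + 6\right) \left(\left(-4\right) \frac{1}{13}\right) = \left(18 + 6\right) \left(- \frac{4}{13}\right) = 24 \left(- \frac{4}{13}\right) = - \frac{96}{13}$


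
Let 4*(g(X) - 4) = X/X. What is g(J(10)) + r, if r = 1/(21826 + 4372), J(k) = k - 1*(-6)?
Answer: 222685/52396 ≈ 4.2500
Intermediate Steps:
J(k) = 6 + k (J(k) = k + 6 = 6 + k)
g(X) = 17/4 (g(X) = 4 + (X/X)/4 = 4 + (¼)*1 = 4 + ¼ = 17/4)
r = 1/26198 ≈ 3.8171e-5
g(J(10)) + r = 17/4 + 1/26198 = 222685/52396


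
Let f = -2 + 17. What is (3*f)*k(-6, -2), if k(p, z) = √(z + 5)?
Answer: 45*√3 ≈ 77.942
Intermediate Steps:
f = 15
k(p, z) = √(5 + z)
(3*f)*k(-6, -2) = (3*15)*√(5 - 2) = 45*√3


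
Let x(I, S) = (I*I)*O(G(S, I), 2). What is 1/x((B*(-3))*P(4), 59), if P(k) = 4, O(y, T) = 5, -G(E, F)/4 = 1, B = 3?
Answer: 1/6480 ≈ 0.00015432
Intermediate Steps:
G(E, F) = -4 (G(E, F) = -4*1 = -4)
x(I, S) = 5*I² (x(I, S) = (I*I)*5 = I²*5 = 5*I²)
1/x((B*(-3))*P(4), 59) = 1/(5*((3*(-3))*4)²) = 1/(5*(-9*4)²) = 1/(5*(-36)²) = 1/(5*1296) = 1/6480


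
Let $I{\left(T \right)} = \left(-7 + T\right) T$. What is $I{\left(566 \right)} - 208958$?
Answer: $107436$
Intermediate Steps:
$I{\left(T \right)} = T \left(-7 + T\right)$
$I{\left(566 \right)} - 208958 = 566 \left(-7 + 566\right) - 208958 = 566 \cdot 559 - 208958 = 316394 - 208958 = 107436$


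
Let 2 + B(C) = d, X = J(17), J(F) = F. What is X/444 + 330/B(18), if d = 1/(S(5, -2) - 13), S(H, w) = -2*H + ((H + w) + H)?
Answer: -2197273/13764 ≈ -159.64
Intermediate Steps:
X = 17
S(H, w) = w (S(H, w) = -2*H + (w + 2*H) = w)
d = -1/15 (d = 1/(-2 - 13) = 1/(-15) = -1/15 ≈ -0.066667)
B(C) = -31/15 (B(C) = -2 - 1/15 = -31/15)
X/444 + 330/B(18) = 17/444 + 330/(-31/15) = 17*(1/444) + 330*(-15/31) = 17/444 - 4950/31 = -2197273/13764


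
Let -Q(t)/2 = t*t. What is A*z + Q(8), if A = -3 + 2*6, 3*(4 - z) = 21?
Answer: -155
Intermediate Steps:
Q(t) = -2*t² (Q(t) = -2*t*t = -2*t²)
z = -3 (z = 4 - ⅓*21 = 4 - 7 = -3)
A = 9 (A = -3 + 12 = 9)
A*z + Q(8) = 9*(-3) - 2*8² = -27 - 2*64 = -27 - 128 = -155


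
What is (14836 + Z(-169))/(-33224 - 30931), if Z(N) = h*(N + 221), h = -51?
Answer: -12184/64155 ≈ -0.18991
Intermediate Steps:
Z(N) = -11271 - 51*N (Z(N) = -51*(N + 221) = -51*(221 + N) = -11271 - 51*N)
(14836 + Z(-169))/(-33224 - 30931) = (14836 + (-11271 - 51*(-169)))/(-33224 - 30931) = (14836 + (-11271 + 8619))/(-64155) = (14836 - 2652)*(-1/64155) = 12184*(-1/64155) = -12184/64155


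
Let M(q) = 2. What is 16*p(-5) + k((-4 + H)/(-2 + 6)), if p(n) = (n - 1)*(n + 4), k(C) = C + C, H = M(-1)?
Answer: 95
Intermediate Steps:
H = 2
k(C) = 2*C
p(n) = (-1 + n)*(4 + n)
16*p(-5) + k((-4 + H)/(-2 + 6)) = 16*(-4 + (-5)² + 3*(-5)) + 2*((-4 + 2)/(-2 + 6)) = 16*(-4 + 25 - 15) + 2*(-2/4) = 16*6 + 2*(-2*¼) = 96 + 2*(-½) = 96 - 1 = 95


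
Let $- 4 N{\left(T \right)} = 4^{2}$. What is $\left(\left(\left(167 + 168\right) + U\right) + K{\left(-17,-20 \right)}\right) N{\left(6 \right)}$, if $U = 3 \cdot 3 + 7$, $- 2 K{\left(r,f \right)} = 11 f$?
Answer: $-1844$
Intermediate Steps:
$K{\left(r,f \right)} = - \frac{11 f}{2}$
$U = 16$ ($U = 9 + 7 = 16$)
$N{\left(T \right)} = -4$ ($N{\left(T \right)} = - \frac{4^{2}}{4} = \left(- \frac{1}{4}\right) 16 = -4$)
$\left(\left(\left(167 + 168\right) + U\right) + K{\left(-17,-20 \right)}\right) N{\left(6 \right)} = \left(\left(\left(167 + 168\right) + 16\right) - -110\right) \left(-4\right) = \left(\left(335 + 16\right) + 110\right) \left(-4\right) = \left(351 + 110\right) \left(-4\right) = 461 \left(-4\right) = -1844$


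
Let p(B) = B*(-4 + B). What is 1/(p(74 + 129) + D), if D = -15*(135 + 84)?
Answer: 1/37112 ≈ 2.6945e-5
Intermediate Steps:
D = -3285 (D = -15*219 = -3285)
1/(p(74 + 129) + D) = 1/((74 + 129)*(-4 + (74 + 129)) - 3285) = 1/(203*(-4 + 203) - 3285) = 1/(203*199 - 3285) = 1/(40397 - 3285) = 1/37112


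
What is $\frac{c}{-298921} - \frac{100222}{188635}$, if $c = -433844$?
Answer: $\frac{51879702478}{56386962835} \approx 0.92007$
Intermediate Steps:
$\frac{c}{-298921} - \frac{100222}{188635} = - \frac{433844}{-298921} - \frac{100222}{188635} = \left(-433844\right) \left(- \frac{1}{298921}\right) - \frac{100222}{188635} = \frac{433844}{298921} - \frac{100222}{188635} = \frac{51879702478}{56386962835}$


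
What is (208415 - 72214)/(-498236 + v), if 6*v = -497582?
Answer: -408603/1743499 ≈ -0.23436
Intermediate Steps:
v = -248791/3 (v = (⅙)*(-497582) = -248791/3 ≈ -82930.)
(208415 - 72214)/(-498236 + v) = (208415 - 72214)/(-498236 - 248791/3) = 136201/(-1743499/3) = 136201*(-3/1743499) = -408603/1743499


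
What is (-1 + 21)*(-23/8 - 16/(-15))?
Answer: -217/6 ≈ -36.167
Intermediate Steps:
(-1 + 21)*(-23/8 - 16/(-15)) = 20*(-23*⅛ - 16*(-1/15)) = 20*(-23/8 + 16/15) = 20*(-217/120) = -217/6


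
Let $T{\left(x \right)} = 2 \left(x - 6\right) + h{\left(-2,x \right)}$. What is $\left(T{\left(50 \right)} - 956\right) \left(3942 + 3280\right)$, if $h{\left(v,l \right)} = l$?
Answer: $-5907596$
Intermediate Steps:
$T{\left(x \right)} = -12 + 3 x$ ($T{\left(x \right)} = 2 \left(x - 6\right) + x = 2 \left(-6 + x\right) + x = \left(-12 + 2 x\right) + x = -12 + 3 x$)
$\left(T{\left(50 \right)} - 956\right) \left(3942 + 3280\right) = \left(\left(-12 + 3 \cdot 50\right) - 956\right) \left(3942 + 3280\right) = \left(\left(-12 + 150\right) - 956\right) 7222 = \left(138 - 956\right) 7222 = \left(-818\right) 7222 = -5907596$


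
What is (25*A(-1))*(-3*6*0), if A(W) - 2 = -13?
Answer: 0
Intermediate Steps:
A(W) = -11 (A(W) = 2 - 13 = -11)
(25*A(-1))*(-3*6*0) = (25*(-11))*(-3*6*0) = -(-4950)*0 = -275*0 = 0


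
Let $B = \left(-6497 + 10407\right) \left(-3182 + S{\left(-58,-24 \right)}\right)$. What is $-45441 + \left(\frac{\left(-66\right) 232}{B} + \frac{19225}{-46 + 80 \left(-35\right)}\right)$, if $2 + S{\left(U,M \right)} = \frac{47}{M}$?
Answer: $- \frac{19335055148710891}{425434779590} \approx -45448.0$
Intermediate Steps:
$S{\left(U,M \right)} = -2 + \frac{47}{M}$
$B = - \frac{149485165}{12}$ ($B = \left(-6497 + 10407\right) \left(-3182 - \left(2 - \frac{47}{-24}\right)\right) = 3910 \left(-3182 + \left(-2 + 47 \left(- \frac{1}{24}\right)\right)\right) = 3910 \left(-3182 - \frac{95}{24}\right) = 3910 \left(- \frac{76463}{24}\right) = - \frac{149485165}{12} \approx -1.2457 \cdot 10^{7}$)
$-45441 + \left(\frac{\left(-66\right) 232}{B} + \frac{19225}{-46 + 80 \left(-35\right)}\right) = -45441 + \left(\frac{\left(-66\right) 232}{- \frac{149485165}{12}} + \frac{19225}{-46 + 80 \left(-35\right)}\right) = -45441 + \left(\left(-15312\right) \left(- \frac{12}{149485165}\right) + \frac{19225}{-46 - 2800}\right) = -45441 + \left(\frac{183744}{149485165} + \frac{19225}{-2846}\right) = -45441 + \left(\frac{183744}{149485165} + 19225 \left(- \frac{1}{2846}\right)\right) = -45441 + \left(\frac{183744}{149485165} - \frac{19225}{2846}\right) = -45441 - \frac{2873329361701}{425434779590} = - \frac{19335055148710891}{425434779590}$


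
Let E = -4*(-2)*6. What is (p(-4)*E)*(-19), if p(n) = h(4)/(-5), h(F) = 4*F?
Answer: 14592/5 ≈ 2918.4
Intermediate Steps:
p(n) = -16/5 (p(n) = (4*4)/(-5) = 16*(-⅕) = -16/5)
E = 48 (E = 8*6 = 48)
(p(-4)*E)*(-19) = -16/5*48*(-19) = -768/5*(-19) = 14592/5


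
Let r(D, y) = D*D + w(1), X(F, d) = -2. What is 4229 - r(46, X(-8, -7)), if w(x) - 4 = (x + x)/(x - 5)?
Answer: 4219/2 ≈ 2109.5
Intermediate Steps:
w(x) = 4 + 2*x/(-5 + x) (w(x) = 4 + (x + x)/(x - 5) = 4 + (2*x)/(-5 + x) = 4 + 2*x/(-5 + x))
r(D, y) = 7/2 + D² (r(D, y) = D*D + 2*(-10 + 3*1)/(-5 + 1) = D² + 2*(-10 + 3)/(-4) = D² + 2*(-¼)*(-7) = D² + 7/2 = 7/2 + D²)
4229 - r(46, X(-8, -7)) = 4229 - (7/2 + 46²) = 4229 - (7/2 + 2116) = 4229 - 1*4239/2 = 4229 - 4239/2 = 4219/2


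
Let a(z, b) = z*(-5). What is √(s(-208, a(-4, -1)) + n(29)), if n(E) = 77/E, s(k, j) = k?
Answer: I*√172695/29 ≈ 14.33*I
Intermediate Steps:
a(z, b) = -5*z
√(s(-208, a(-4, -1)) + n(29)) = √(-208 + 77/29) = √(-5955/29) = I*√172695/29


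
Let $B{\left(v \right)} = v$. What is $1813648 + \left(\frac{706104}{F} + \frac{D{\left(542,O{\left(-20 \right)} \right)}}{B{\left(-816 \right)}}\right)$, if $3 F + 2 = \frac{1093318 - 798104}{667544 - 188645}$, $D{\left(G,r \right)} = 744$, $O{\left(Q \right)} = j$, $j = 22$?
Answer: $\frac{795753186249}{2815982} \approx 2.8258 \cdot 10^{5}$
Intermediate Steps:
$O{\left(Q \right)} = 22$
$F = - \frac{662584}{1436697}$ ($F = - \frac{2}{3} + \frac{\left(1093318 - 798104\right) \frac{1}{667544 - 188645}}{3} = - \frac{2}{3} + \frac{295214 \cdot \frac{1}{478899}}{3} = - \frac{2}{3} + \frac{1}{3} \cdot \frac{295214}{478899} = - \frac{2}{3} + \frac{295214}{1436697} = - \frac{662584}{1436697} \approx -0.46119$)
$1813648 + \left(\frac{706104}{F} + \frac{D{\left(542,O{\left(-20 \right)} \right)}}{B{\left(-816 \right)}}\right) = 1813648 + \left(\frac{706104}{- \frac{662584}{1436697}} + \frac{744}{-816}\right) = 1813648 + \left(706104 \left(- \frac{1436697}{662584}\right) + 744 \left(- \frac{1}{816}\right)\right) = 1813648 - \frac{4311446936087}{2815982} = \frac{795753186249}{2815982}$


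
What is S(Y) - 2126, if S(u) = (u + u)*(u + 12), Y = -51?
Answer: 1852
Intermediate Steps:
S(u) = 2*u*(12 + u) (S(u) = (2*u)*(12 + u) = 2*u*(12 + u))
S(Y) - 2126 = 2*(-51)*(12 - 51) - 2126 = 2*(-51)*(-39) - 2126 = 3978 - 2126 = 1852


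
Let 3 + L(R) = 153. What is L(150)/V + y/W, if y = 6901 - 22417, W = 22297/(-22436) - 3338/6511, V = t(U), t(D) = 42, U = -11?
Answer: 15871629093527/1540469945 ≈ 10303.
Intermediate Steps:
L(R) = 150 (L(R) = -3 + 153 = 150)
V = 42
W = -220067135/146080796 (W = 22297*(-1/22436) - 3338*1/6511 = -22297/22436 - 3338/6511 = -220067135/146080796 ≈ -1.5065)
y = -15516
L(150)/V + y/W = 150/42 - 15516/(-220067135/146080796) = 150*(1/42) - 15516*(-146080796/220067135) = 25/7 + 2266589630736/220067135 = 15871629093527/1540469945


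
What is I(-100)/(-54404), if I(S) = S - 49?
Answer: 149/54404 ≈ 0.0027388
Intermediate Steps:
I(S) = -49 + S
I(-100)/(-54404) = (-49 - 100)/(-54404) = -149*(-1/54404) = 149/54404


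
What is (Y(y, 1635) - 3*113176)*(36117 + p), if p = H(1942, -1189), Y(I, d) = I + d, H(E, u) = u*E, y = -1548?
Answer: 771522577161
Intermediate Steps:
H(E, u) = E*u
p = -2309038 (p = 1942*(-1189) = -2309038)
(Y(y, 1635) - 3*113176)*(36117 + p) = ((-1548 + 1635) - 3*113176)*(36117 - 2309038) = (87 - 339528)*(-2272921) = -339441*(-2272921) = 771522577161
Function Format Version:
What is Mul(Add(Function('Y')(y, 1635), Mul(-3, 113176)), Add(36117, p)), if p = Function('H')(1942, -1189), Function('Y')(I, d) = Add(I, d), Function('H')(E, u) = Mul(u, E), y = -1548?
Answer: 771522577161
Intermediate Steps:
Function('H')(E, u) = Mul(E, u)
p = -2309038 (p = Mul(1942, -1189) = -2309038)
Mul(Add(Function('Y')(y, 1635), Mul(-3, 113176)), Add(36117, p)) = Mul(Add(Add(-1548, 1635), Mul(-3, 113176)), Add(36117, -2309038)) = Mul(Add(87, -339528), -2272921) = Mul(-339441, -2272921) = 771522577161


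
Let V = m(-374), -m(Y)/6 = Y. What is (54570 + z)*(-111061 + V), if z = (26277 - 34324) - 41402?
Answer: -557251857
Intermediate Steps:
m(Y) = -6*Y
V = 2244 (V = -6*(-374) = 2244)
z = -49449 (z = -8047 - 41402 = -49449)
(54570 + z)*(-111061 + V) = (54570 - 49449)*(-111061 + 2244) = 5121*(-108817) = -557251857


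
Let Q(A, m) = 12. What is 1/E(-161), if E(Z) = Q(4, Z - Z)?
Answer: 1/12 ≈ 0.083333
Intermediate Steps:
E(Z) = 12
1/E(-161) = 1/12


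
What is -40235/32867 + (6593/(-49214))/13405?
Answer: -26543796204581/21682809191890 ≈ -1.2242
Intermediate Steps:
-40235/32867 + (6593/(-49214))/13405 = -40235*1/32867 + (6593*(-1/49214))*(1/13405) = -40235/32867 - 6593/49214*1/13405 = -40235/32867 - 6593/659713670 = -26543796204581/21682809191890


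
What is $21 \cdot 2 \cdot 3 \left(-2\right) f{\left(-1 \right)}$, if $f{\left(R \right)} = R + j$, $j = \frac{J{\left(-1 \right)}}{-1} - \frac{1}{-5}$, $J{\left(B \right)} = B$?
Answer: $- \frac{252}{5} \approx -50.4$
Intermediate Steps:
$j = \frac{6}{5}$ ($j = - \frac{1}{-1} - \frac{1}{-5} = \left(-1\right) \left(-1\right) - - \frac{1}{5} = 1 + \frac{1}{5} = \frac{6}{5} \approx 1.2$)
$f{\left(R \right)} = \frac{6}{5} + R$ ($f{\left(R \right)} = R + \frac{6}{5} = \frac{6}{5} + R$)
$21 \cdot 2 \cdot 3 \left(-2\right) f{\left(-1 \right)} = 21 \cdot 2 \cdot 3 \left(-2\right) \left(\frac{6}{5} - 1\right) = 21 \cdot 6 \left(-2\right) \frac{1}{5} = 21 \left(-12\right) \frac{1}{5} = \left(-252\right) \frac{1}{5} = - \frac{252}{5}$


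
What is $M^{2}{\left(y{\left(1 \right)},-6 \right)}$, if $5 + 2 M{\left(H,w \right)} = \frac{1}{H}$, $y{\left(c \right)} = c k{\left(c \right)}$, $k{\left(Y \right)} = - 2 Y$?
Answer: $\frac{121}{16} \approx 7.5625$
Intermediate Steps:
$y{\left(c \right)} = - 2 c^{2}$ ($y{\left(c \right)} = c \left(- 2 c\right) = - 2 c^{2}$)
$M{\left(H,w \right)} = - \frac{5}{2} + \frac{1}{2 H}$
$M^{2}{\left(y{\left(1 \right)},-6 \right)} = \left(\frac{1 - 5 \left(- 2 \cdot 1^{2}\right)}{2 \left(- 2 \cdot 1^{2}\right)}\right)^{2} = \left(\frac{1 - 5 \left(\left(-2\right) 1\right)}{2 \left(\left(-2\right) 1\right)}\right)^{2} = \left(\frac{1 - -10}{2 \left(-2\right)}\right)^{2} = \left(\frac{1}{2} \left(- \frac{1}{2}\right) \left(1 + 10\right)\right)^{2} = \left(\frac{1}{2} \left(- \frac{1}{2}\right) 11\right)^{2} = \left(- \frac{11}{4}\right)^{2} = \frac{121}{16}$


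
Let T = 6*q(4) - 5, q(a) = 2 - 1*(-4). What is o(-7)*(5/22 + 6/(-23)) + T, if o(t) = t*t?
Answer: 14853/506 ≈ 29.354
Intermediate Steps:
q(a) = 6 (q(a) = 2 + 4 = 6)
T = 31 (T = 6*6 - 5 = 36 - 5 = 31)
o(t) = t²
o(-7)*(5/22 + 6/(-23)) + T = (-7)²*(5/22 + 6/(-23)) + 31 = 49*(5*(1/22) + 6*(-1/23)) + 31 = 49*(5/22 - 6/23) + 31 = 49*(-17/506) + 31 = -833/506 + 31 = 14853/506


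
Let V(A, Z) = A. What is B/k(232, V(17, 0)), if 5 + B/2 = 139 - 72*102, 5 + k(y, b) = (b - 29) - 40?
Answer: 14420/57 ≈ 252.98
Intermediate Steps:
k(y, b) = -74 + b (k(y, b) = -5 + ((b - 29) - 40) = -5 + ((-29 + b) - 40) = -5 + (-69 + b) = -74 + b)
B = -14420 (B = -10 + 2*(139 - 72*102) = -10 + 2*(139 - 7344) = -10 + 2*(-7205) = -10 - 14410 = -14420)
B/k(232, V(17, 0)) = -14420/(-74 + 17) = -14420/(-57) = -14420*(-1/57) = 14420/57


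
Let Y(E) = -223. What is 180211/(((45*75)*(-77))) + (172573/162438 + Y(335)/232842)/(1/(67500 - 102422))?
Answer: -10120727176335382721/273030369121125 ≈ -37068.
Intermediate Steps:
180211/(((45*75)*(-77))) + (172573/162438 + Y(335)/232842)/(1/(67500 - 102422)) = 180211/(((45*75)*(-77))) + (172573/162438 - 223/232842)/(1/(67500 - 102422)) = 180211/((3375*(-77))) + (172573*(1/162438) - 223*1/232842)/(1/(-34922)) = 180211/(-259875) + (172573/162438 - 223/232842)/(-1/34922) = 180211*(-1/259875) + (3345501566/3151865733)*(-34922) = -180211/259875 - 116831605687852/3151865733 = -10120727176335382721/273030369121125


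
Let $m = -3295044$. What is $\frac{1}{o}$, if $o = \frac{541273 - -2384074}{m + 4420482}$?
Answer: $\frac{1125438}{2925347} \approx 0.38472$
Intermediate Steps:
$o = \frac{2925347}{1125438}$ ($o = \frac{541273 - -2384074}{-3295044 + 4420482} = \frac{541273 + 2384074}{1125438} = 2925347 \cdot \frac{1}{1125438} = \frac{2925347}{1125438} \approx 2.5993$)
$\frac{1}{o} = \frac{1}{\frac{2925347}{1125438}} = \frac{1125438}{2925347}$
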